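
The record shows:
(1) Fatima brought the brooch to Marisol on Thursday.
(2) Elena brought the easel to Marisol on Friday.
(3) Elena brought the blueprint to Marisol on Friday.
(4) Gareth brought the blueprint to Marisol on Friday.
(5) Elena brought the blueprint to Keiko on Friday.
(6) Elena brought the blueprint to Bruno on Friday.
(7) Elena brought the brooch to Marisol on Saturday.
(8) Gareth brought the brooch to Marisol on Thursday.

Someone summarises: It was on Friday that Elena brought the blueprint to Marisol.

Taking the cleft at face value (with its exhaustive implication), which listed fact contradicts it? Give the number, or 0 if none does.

0

Focus of the cleft: "on Friday" (the setting). Presupposed background: agent = Elena, thing = the blueprint, recipient = Marisol.
The exhaustive reading says no other setting fits that background.
Every other fact differs from the presupposition on some backgrounded slot, so none challenges the exhaustivity.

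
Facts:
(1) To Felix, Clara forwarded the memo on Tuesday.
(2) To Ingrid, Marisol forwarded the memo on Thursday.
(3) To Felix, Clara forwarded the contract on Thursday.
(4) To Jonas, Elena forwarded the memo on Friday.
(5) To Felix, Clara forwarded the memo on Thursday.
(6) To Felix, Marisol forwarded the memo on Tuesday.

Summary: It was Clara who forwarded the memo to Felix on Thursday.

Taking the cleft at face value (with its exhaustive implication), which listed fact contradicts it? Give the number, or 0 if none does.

0

The cleft puts "Clara" in focus and presupposes the open proposition with same thing, recipient, setting (the memo / Felix / on Thursday).
Exhaustivity: Clara is the only agent satisfying that background.
Every other fact differs from the presupposition on some backgrounded slot, so none challenges the exhaustivity.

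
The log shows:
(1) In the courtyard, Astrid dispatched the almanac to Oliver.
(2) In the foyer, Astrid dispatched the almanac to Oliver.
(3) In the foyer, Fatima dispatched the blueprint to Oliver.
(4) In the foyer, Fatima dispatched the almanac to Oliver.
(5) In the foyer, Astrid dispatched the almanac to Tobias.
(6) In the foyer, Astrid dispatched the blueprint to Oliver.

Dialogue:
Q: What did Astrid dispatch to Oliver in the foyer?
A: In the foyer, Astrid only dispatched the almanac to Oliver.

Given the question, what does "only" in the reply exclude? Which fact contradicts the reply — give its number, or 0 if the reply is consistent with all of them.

6

The question "What did ...?" targets the thing, so in the reply the focus falls on "the almanac".
"Only" then excludes alternative things while the background — Astrid as agent and Oliver as recipient and in the foyer as setting — is held fixed.
Fact (6) shares the background with a different thing (the blueprint) — counterexample.
(Fact (1) would refute a reading with focus on the setting — but that is not what the question asks.)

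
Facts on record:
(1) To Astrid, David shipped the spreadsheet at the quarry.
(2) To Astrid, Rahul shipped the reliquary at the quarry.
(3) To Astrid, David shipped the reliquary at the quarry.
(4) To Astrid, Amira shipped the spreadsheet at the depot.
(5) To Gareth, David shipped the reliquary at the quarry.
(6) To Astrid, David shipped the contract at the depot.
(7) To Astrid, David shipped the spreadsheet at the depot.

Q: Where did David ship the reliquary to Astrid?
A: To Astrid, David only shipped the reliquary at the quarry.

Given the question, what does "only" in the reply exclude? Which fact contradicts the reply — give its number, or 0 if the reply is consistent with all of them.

0

Answering "Where did ...?" puts focus on the setting — here, "at the quarry".
"Only" then excludes alternative settings while the background — agent = David, thing = the reliquary, recipient = Astrid — is held fixed.
No fact keeps agent = David, thing = the reliquary, recipient = Astrid while changing the setting; every other fact differs on something backgrounded. The reply stands.
(Fact (1) would refute a reading with focus on the thing — but that is not what the question asks.)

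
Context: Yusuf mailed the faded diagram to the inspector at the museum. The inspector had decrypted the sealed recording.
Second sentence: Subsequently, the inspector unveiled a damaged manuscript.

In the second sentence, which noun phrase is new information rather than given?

"the inspector" in the second sentence is given — already mentioned in the context.
"a damaged manuscript" has no antecedent in the context; it is discourse-new (the indefinite article also signals a new referent).

a damaged manuscript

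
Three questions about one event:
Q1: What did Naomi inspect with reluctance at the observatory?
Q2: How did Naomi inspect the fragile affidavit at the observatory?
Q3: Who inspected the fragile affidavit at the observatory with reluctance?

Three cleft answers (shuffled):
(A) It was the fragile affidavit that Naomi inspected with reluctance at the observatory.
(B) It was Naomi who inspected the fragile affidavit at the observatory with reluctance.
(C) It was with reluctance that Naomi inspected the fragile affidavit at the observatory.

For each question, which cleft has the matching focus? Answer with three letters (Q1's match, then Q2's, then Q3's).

Q1 asks about the direct object; cleft (A) focuses "the fragile affidavit", which is the direct object — so Q1 → A.
Q2 asks about the manner; cleft (C) focuses "with reluctance", which is the manner — so Q2 → C.
Q3 asks about the subject (agent); cleft (B) focuses "Naomi", which is the subject (agent) — so Q3 → B.
Mapping: Q1→A, Q2→C, Q3→B.

ACB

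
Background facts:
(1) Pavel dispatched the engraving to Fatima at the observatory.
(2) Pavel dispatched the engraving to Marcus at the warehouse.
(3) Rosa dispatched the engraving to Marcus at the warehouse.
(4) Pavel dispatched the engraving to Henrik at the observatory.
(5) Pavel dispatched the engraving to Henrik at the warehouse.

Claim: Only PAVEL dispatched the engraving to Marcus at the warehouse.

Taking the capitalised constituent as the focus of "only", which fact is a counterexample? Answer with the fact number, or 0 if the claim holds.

The capitals mark "Pavel" as focus. So "only" rules out other agents, with the rest (the engraving as thing and Marcus as recipient and at the warehouse as setting) as background.
Fact (3) shares the background but differs in agent (Rosa) — a counterexample.

3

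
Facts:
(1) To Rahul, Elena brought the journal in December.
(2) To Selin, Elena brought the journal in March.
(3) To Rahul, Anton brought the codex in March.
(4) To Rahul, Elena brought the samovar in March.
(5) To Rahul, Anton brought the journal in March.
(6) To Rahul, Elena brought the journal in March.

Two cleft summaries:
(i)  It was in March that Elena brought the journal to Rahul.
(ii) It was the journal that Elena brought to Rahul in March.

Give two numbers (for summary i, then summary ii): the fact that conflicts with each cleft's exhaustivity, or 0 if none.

1, 4

(i): focus "in March". Looking for same agent, thing, recipient (Elena / the journal / Rahul) with some other setting — fact (1) has in December there. Refuted.
(ii): focus "the journal". Looking for same agent, recipient, setting (Elena / Rahul / in March) with some other thing — fact (4) has the samovar there. Refuted.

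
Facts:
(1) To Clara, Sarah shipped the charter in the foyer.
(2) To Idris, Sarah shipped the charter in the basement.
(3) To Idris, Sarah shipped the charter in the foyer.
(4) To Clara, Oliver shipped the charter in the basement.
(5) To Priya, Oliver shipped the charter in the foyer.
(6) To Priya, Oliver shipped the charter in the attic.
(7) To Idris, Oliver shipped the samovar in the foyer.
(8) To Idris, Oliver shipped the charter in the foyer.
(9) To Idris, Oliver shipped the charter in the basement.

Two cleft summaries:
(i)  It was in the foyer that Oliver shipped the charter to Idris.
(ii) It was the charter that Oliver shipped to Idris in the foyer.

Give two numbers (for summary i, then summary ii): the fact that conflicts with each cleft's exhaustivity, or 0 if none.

Summary (i) focuses "in the foyer" (the setting); background same agent, thing, recipient (Oliver / the charter / Idris). Fact (9) matches that background with setting = in the basement — refutes (i).
Summary (ii) focuses "the charter" (the thing); background same agent, recipient, setting (Oliver / Idris / in the foyer). Fact (7) matches that background with thing = the samovar — refutes (ii).

9, 7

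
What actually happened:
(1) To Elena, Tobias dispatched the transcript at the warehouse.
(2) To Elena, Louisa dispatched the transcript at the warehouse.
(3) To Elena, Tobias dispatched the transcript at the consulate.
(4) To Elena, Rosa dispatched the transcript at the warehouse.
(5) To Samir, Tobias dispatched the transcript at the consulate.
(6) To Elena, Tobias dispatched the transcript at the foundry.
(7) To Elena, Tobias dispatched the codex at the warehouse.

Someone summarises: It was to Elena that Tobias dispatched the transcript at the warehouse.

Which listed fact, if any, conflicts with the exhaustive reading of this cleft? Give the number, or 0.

Focus of the cleft: "Elena" (the recipient). Presupposed background: same agent, thing, setting (Tobias / the transcript / at the warehouse).
Exhaustivity: Elena is the only recipient satisfying that background.
No listed fact matches the background with a different recipient. Exhaustivity holds.

0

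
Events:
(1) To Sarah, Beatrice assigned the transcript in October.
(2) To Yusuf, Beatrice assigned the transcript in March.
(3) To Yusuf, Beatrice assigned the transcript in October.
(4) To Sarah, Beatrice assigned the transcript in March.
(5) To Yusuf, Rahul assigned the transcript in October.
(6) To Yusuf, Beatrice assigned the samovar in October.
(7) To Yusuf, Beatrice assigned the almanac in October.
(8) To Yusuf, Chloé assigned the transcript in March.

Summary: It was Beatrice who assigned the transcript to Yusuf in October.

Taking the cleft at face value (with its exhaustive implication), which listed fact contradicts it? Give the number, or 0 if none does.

The cleft puts "Beatrice" in focus and presupposes the open proposition with thing = the transcript, recipient = Yusuf, setting = in October.
Exhaustivity: Beatrice is the only agent satisfying that background.
Fact (5) shares the background but with agent = Rahul; exhaustivity is violated.

5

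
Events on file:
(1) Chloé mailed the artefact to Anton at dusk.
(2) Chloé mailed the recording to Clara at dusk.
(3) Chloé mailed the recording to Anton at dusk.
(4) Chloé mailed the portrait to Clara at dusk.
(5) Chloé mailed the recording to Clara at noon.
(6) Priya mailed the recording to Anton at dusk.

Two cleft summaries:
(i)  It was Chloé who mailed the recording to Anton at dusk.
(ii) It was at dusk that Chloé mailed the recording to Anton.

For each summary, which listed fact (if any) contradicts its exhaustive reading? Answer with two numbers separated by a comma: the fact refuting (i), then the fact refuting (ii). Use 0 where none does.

Summary (i) focuses "Chloé" (the agent); background the recording as thing and Anton as recipient and at dusk as setting. Fact (6) matches that background with agent = Priya — refutes (i).
Summary (ii) focuses "at dusk" (the setting); background Chloé as agent and the recording as thing and Anton as recipient. No fact matches that background with a different setting, so 0.

6, 0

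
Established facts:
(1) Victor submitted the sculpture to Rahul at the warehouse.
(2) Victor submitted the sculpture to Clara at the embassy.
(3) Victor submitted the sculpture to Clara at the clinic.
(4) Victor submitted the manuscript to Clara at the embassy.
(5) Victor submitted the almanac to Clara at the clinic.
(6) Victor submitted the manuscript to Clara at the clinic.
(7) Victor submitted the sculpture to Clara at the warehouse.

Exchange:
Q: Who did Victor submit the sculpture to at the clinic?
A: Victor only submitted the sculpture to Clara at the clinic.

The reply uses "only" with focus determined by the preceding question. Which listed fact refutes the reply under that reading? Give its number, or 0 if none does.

The question "Who did ... to ...?" targets the recipient, so in the reply the focus falls on "Clara".
So "only" ranges over recipients; the rest (agent = Victor, thing = the sculpture, setting = at the clinic) is presupposed.
No listed fact shares that background with another recipient. Nothing contradicts the reply.
(Fact (2) would refute a reading with focus on the setting — but that is not what the question asks.)

0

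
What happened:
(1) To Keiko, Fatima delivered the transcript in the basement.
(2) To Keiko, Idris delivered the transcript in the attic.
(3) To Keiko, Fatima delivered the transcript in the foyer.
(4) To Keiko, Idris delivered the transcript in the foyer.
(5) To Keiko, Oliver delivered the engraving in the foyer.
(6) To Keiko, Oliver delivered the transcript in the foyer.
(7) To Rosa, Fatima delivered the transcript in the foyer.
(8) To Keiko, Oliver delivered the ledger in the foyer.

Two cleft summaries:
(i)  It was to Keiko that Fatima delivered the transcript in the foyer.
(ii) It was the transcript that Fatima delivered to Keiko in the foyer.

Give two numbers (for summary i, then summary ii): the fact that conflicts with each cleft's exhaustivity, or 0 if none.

7, 0

Summary (i) focuses "Keiko" (the recipient); background agent = Fatima, thing = the transcript, setting = in the foyer. Fact (7) matches that background with recipient = Rosa — refutes (i).
Summary (ii) focuses "the transcript" (the thing); background agent = Fatima, recipient = Keiko, setting = in the foyer. No fact matches that background with a different thing, so 0.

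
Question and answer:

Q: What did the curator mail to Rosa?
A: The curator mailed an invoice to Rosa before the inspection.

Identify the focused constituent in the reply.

an invoice

The wh-word "what" asks about the direct object.
In the answer, "the curator" and "to Rosa" are given — repeated from the question.
"before the inspection" is also new, but it specifies the time, which is not what the question asks about — so it is not the focus.
The constituent filling the direct object gap is "an invoice"; that is the focus.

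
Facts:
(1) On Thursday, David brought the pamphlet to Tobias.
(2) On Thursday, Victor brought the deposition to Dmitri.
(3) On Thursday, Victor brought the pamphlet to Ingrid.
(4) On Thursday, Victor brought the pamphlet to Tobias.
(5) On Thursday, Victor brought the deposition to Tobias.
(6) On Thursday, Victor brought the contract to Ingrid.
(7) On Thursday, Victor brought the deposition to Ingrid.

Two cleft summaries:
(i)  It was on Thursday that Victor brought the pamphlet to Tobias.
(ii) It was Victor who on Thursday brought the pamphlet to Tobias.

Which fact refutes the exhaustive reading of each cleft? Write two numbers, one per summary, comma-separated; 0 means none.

0, 1

(i): focus "on Thursday". No fact shares Victor as agent and the pamphlet as thing and Tobias as recipient with a different setting. 0.
(ii): focus "Victor". Looking for the pamphlet as thing and Tobias as recipient and on Thursday as setting with some other agent — fact (1) has David there. Refuted.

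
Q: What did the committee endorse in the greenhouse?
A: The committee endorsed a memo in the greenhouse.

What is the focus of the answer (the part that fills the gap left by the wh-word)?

The wh-word "what" asks about the direct object.
In the answer, "the committee" and "in the greenhouse" are given — repeated from the question.
The constituent filling the direct object gap is "a memo"; that is the focus and would carry nuclear stress.

a memo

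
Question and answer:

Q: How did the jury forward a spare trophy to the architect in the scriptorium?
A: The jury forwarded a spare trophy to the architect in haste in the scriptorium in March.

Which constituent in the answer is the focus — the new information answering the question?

in haste

The wh-word "how" asks about the manner.
In the answer, "the jury", "a spare trophy", "to the architect" and "in the scriptorium" are given — repeated from the question.
"in March" is also new, but it specifies the time, which is not what the question asks about — so it is not the focus.
The constituent filling the manner gap is "in haste"; that is the focus.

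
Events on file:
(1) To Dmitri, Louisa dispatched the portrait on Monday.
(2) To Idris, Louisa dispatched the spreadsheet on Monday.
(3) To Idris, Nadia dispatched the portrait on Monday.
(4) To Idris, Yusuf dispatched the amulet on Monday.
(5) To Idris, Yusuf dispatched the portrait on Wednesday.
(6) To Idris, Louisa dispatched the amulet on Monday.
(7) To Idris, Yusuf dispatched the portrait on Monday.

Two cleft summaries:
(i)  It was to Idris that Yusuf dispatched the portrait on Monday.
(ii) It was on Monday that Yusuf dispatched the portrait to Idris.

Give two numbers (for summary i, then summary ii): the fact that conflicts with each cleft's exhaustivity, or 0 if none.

0, 5

(i): focus "Idris". No fact shares Yusuf as agent and the portrait as thing and on Monday as setting with a different recipient. 0.
(ii): focus "on Monday". Looking for Yusuf as agent and the portrait as thing and Idris as recipient with some other setting — fact (5) has on Wednesday there. Refuted.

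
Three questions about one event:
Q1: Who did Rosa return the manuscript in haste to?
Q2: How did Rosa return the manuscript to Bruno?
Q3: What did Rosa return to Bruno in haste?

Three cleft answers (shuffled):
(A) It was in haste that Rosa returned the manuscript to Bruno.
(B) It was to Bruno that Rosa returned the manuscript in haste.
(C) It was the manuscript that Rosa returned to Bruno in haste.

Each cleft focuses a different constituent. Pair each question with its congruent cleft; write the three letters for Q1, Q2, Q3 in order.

Q1 asks about the recipient; cleft (B) focuses "to Bruno", which is the recipient — so Q1 → B.
Q2 asks about the manner; cleft (A) focuses "in haste", which is the manner — so Q2 → A.
Q3 asks about the direct object; cleft (C) focuses "the manuscript", which is the direct object — so Q3 → C.
Mapping: Q1→B, Q2→A, Q3→C.

BAC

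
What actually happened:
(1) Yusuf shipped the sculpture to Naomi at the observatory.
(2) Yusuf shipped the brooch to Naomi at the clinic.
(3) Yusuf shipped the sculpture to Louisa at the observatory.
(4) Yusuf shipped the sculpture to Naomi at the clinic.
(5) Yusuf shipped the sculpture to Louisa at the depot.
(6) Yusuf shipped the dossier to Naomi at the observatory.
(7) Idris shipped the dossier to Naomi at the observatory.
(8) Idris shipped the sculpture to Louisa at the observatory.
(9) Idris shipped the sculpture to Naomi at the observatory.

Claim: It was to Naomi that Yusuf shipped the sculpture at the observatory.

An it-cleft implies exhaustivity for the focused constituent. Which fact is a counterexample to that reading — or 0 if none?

3

The cleft puts "Naomi" in focus and presupposes the open proposition with Yusuf as agent and the sculpture as thing and at the observatory as setting.
The exhaustive reading says no other recipient fits that background.
But fact (3) also has Yusuf as agent and the sculpture as thing and at the observatory as setting, with recipient = Louisa — so the exhaustive reading fails.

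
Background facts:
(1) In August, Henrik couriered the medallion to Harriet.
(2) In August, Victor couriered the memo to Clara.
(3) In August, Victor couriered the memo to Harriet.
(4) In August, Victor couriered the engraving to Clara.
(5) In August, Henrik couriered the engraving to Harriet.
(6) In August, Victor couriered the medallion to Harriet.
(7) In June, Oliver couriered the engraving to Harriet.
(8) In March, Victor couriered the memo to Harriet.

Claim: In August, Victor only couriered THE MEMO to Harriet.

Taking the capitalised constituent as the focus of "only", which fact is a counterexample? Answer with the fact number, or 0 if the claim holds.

Focus (in capitals) is "the memo" — the thing. "Only" excludes alternative things while holding fixed same agent, recipient, setting (Victor / Harriet / in August).
Fact (6) matches on same agent, recipient, setting (Victor / Harriet / in August), but has thing = the medallion instead. That refutes the claim.

6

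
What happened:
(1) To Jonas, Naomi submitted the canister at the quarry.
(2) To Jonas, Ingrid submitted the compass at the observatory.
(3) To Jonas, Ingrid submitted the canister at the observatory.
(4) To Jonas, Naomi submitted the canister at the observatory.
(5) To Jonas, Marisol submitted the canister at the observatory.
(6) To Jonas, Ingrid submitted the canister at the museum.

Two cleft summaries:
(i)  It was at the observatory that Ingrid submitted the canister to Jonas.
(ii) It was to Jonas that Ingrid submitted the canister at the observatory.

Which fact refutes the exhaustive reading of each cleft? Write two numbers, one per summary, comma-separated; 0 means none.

6, 0

Summary (i) focuses "at the observatory" (the setting); background same agent, thing, recipient (Ingrid / the canister / Jonas). Fact (6) matches that background with setting = at the museum — refutes (i).
Summary (ii) focuses "Jonas" (the recipient); background same agent, thing, setting (Ingrid / the canister / at the observatory). No fact matches that background with a different recipient, so 0.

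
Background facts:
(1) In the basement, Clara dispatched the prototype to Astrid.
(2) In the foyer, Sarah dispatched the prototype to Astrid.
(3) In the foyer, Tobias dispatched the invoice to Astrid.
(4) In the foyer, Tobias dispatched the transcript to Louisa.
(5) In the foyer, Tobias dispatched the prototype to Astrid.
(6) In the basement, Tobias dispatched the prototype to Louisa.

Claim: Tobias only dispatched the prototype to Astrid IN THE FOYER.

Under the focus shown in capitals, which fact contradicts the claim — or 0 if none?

0

Focus (in capitals) is "in the foyer" — the setting. "Only" excludes alternative settings while holding fixed Tobias as agent and the prototype as thing and Astrid as recipient.
No fact matches Tobias as agent and the prototype as thing and Astrid as recipient with a different setting — every other fact differs on at least one backgrounded slot. So no fact refutes it.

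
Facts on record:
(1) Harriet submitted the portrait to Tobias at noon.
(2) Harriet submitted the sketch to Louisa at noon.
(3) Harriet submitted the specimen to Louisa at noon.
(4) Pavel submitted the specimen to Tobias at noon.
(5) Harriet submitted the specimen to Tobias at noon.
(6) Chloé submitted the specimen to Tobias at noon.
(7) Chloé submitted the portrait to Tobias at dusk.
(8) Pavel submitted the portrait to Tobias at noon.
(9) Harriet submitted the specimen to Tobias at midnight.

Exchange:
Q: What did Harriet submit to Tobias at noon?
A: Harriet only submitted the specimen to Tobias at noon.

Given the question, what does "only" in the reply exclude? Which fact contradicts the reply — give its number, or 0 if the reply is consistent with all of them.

Answering "What did ...?" puts focus on the thing — here, "the specimen".
So "only" ranges over things; the rest (same agent, recipient, setting (Harriet / Tobias / at noon)) is presupposed.
Fact (1) shares the background with a different thing (the portrait) — counterexample.
(Fact (9) would refute a reading with focus on the setting — but that is not what the question asks.)

1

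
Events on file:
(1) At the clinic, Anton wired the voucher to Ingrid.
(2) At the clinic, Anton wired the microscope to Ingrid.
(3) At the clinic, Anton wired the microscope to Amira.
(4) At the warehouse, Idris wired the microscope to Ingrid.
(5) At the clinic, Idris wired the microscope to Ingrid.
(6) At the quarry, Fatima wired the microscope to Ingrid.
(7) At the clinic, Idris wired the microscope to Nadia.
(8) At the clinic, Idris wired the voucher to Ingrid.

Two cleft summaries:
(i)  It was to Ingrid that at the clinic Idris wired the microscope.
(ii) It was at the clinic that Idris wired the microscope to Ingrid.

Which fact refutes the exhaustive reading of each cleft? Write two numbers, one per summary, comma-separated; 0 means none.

7, 4

(i): focus "Ingrid". Looking for same agent, thing, setting (Idris / the microscope / at the clinic) with some other recipient — fact (7) has Nadia there. Refuted.
(ii): focus "at the clinic". Looking for same agent, thing, recipient (Idris / the microscope / Ingrid) with some other setting — fact (4) has at the warehouse there. Refuted.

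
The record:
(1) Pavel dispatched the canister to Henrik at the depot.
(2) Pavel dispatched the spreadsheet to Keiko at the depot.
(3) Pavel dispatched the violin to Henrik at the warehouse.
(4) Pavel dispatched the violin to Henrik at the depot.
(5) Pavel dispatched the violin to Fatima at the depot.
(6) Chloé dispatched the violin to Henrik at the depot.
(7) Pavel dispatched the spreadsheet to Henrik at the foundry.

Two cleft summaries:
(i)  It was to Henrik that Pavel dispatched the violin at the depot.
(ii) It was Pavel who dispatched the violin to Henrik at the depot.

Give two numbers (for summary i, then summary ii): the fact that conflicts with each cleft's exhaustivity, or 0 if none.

5, 6

Summary (i) focuses "Henrik" (the recipient); background agent = Pavel, thing = the violin, setting = at the depot. Fact (5) matches that background with recipient = Fatima — refutes (i).
Summary (ii) focuses "Pavel" (the agent); background thing = the violin, recipient = Henrik, setting = at the depot. Fact (6) matches that background with agent = Chloé — refutes (ii).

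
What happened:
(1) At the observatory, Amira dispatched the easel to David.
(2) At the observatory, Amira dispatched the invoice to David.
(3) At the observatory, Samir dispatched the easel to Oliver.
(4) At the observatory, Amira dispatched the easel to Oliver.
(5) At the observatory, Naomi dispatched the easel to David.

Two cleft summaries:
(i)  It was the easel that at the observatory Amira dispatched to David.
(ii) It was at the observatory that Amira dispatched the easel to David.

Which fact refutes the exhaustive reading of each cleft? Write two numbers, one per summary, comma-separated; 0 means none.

Summary (i) focuses "the easel" (the thing); background same agent, recipient, setting (Amira / David / at the observatory). Fact (2) matches that background with thing = the invoice — refutes (i).
Summary (ii) focuses "at the observatory" (the setting); background same agent, thing, recipient (Amira / the easel / David). No fact matches that background with a different setting, so 0.

2, 0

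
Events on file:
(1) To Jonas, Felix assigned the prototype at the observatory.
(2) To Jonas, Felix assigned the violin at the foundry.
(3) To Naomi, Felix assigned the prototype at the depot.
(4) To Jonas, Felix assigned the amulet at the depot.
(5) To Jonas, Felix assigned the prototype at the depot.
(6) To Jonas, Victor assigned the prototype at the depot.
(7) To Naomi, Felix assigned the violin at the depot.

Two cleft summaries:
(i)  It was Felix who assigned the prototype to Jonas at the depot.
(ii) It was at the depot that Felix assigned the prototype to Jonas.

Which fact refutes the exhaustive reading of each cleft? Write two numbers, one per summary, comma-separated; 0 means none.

6, 1

Summary (i) focuses "Felix" (the agent); background thing = the prototype, recipient = Jonas, setting = at the depot. Fact (6) matches that background with agent = Victor — refutes (i).
Summary (ii) focuses "at the depot" (the setting); background agent = Felix, thing = the prototype, recipient = Jonas. Fact (1) matches that background with setting = at the observatory — refutes (ii).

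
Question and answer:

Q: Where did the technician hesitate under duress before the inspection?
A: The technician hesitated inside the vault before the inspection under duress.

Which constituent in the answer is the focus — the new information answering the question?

The wh-word "where" asks about the location.
In the answer, "the technician", "under duress" and "before the inspection" are given — repeated from the question.
The constituent filling the location gap is "inside the vault"; that is the focus and would carry nuclear stress.

inside the vault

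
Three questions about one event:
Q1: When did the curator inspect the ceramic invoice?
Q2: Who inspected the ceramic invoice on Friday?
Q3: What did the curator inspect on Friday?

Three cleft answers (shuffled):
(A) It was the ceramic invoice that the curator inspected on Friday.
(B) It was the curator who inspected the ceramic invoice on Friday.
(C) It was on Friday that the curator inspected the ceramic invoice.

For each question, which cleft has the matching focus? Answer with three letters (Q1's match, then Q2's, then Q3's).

Q1 asks about the time; cleft (C) focuses "on Friday", which is the time — so Q1 → C.
Q2 asks about the subject (agent); cleft (B) focuses "the curator", which is the subject (agent) — so Q2 → B.
Q3 asks about the direct object; cleft (A) focuses "the ceramic invoice", which is the direct object — so Q3 → A.
Mapping: Q1→C, Q2→B, Q3→A.

CBA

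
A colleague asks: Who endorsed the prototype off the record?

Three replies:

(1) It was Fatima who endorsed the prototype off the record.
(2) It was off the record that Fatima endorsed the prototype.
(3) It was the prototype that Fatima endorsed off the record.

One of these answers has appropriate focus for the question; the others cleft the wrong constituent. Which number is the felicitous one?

The question word "who" targets the subject (agent).
Option (1) clefts "Fatima" — that matches what the question asks about.
Option (2) clefts "off the record" — the manner, not what was asked.
Option (3) clefts "the prototype" — the direct object, not what was asked.
So the congruent reply is (1).

1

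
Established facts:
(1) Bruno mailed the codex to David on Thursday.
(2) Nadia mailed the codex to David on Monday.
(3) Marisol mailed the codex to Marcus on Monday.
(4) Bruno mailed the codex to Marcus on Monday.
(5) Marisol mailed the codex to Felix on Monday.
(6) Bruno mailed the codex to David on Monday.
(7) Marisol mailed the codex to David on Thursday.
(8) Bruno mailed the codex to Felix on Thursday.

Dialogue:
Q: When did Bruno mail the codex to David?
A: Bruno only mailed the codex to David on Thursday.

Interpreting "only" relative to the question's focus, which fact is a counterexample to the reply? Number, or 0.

Answering "When did ...?" puts focus on the setting — here, "on Thursday".
"Only" then excludes alternative settings while the background — Bruno as agent and the codex as thing and David as recipient — is held fixed.
Fact (6) shares the background with a different setting (on Monday) — counterexample.
(Fact (8) would refute a reading with focus on the recipient — but that is not what the question asks.)

6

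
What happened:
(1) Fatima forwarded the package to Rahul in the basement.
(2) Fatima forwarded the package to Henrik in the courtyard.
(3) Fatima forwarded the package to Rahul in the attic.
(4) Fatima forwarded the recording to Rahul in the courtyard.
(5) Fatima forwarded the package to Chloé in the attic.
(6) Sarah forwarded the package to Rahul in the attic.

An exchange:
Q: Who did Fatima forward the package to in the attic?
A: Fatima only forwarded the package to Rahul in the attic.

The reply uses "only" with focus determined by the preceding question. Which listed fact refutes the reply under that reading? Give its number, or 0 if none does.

5

Answering "Who did ... to ...?" puts focus on the recipient — here, "Rahul".
So "only" ranges over recipients; the rest (agent = Fatima, thing = the package, setting = in the attic) is presupposed.
Fact (5) keeps agent = Fatima, thing = the package, setting = in the attic but has recipient = Chloé; that refutes the reply.
(Fact (1) would refute a reading with focus on the setting — but that is not what the question asks.)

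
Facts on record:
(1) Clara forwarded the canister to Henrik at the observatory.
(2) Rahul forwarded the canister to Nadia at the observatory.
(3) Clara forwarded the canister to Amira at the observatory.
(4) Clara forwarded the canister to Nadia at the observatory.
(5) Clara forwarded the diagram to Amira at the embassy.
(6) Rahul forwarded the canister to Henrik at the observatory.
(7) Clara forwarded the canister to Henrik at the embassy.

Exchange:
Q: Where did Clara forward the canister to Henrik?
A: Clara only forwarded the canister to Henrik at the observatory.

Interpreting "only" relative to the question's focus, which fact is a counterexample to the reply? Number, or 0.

7

The question "Where did ...?" targets the setting, so in the reply the focus falls on "at the observatory".
"Only" then excludes alternative settings while the background — same agent, thing, recipient (Clara / the canister / Henrik) — is held fixed.
Fact (7) shares the background with a different setting (at the embassy) — counterexample.
(Fact (3) would refute a reading with focus on the recipient — but that is not what the question asks.)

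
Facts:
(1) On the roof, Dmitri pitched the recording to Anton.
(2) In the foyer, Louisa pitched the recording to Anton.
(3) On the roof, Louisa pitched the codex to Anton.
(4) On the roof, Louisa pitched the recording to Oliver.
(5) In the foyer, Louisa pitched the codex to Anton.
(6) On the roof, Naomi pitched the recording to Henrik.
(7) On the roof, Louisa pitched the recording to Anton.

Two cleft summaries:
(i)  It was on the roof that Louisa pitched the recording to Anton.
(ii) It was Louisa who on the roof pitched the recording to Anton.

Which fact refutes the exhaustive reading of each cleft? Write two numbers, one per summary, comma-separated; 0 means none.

(i): focus "on the roof". Looking for Louisa as agent and the recording as thing and Anton as recipient with some other setting — fact (2) has in the foyer there. Refuted.
(ii): focus "Louisa". Looking for the recording as thing and Anton as recipient and on the roof as setting with some other agent — fact (1) has Dmitri there. Refuted.

2, 1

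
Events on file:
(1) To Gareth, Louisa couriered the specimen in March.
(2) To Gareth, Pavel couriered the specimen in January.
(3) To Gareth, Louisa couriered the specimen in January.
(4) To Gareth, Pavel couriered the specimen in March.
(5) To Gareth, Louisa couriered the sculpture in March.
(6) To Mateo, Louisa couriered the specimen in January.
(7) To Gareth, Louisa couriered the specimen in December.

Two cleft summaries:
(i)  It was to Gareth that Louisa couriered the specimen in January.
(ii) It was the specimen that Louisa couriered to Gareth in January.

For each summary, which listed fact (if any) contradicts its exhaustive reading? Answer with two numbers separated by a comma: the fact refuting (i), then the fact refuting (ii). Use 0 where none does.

(i): focus "Gareth". Looking for Louisa as agent and the specimen as thing and in January as setting with some other recipient — fact (6) has Mateo there. Refuted.
(ii): focus "the specimen". No fact shares Louisa as agent and Gareth as recipient and in January as setting with a different thing. 0.

6, 0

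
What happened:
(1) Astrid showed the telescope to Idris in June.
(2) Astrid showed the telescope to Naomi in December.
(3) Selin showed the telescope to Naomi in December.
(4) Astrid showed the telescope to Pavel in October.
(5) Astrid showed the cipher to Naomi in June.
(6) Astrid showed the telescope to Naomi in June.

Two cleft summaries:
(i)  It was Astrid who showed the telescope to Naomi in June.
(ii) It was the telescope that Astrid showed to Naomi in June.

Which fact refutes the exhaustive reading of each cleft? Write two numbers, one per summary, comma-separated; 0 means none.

0, 5

Summary (i) focuses "Astrid" (the agent); background the telescope as thing and Naomi as recipient and in June as setting. No fact matches that background with a different agent, so 0.
Summary (ii) focuses "the telescope" (the thing); background Astrid as agent and Naomi as recipient and in June as setting. Fact (5) matches that background with thing = the cipher — refutes (ii).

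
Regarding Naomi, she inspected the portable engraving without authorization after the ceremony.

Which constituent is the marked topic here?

The construction explicitly marks "Naomi" as what the sentence is about — the topic.
The remainder of the clause is the comment (what is said about the topic).

Naomi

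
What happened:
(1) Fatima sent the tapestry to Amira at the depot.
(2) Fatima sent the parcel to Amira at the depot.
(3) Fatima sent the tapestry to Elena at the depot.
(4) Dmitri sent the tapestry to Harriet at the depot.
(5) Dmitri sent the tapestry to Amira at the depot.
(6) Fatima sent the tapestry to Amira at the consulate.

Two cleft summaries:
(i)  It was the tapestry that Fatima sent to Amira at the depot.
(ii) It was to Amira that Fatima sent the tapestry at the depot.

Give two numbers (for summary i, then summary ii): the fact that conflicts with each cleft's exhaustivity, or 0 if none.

(i): focus "the tapestry". Looking for same agent, recipient, setting (Fatima / Amira / at the depot) with some other thing — fact (2) has the parcel there. Refuted.
(ii): focus "Amira". Looking for same agent, thing, setting (Fatima / the tapestry / at the depot) with some other recipient — fact (3) has Elena there. Refuted.

2, 3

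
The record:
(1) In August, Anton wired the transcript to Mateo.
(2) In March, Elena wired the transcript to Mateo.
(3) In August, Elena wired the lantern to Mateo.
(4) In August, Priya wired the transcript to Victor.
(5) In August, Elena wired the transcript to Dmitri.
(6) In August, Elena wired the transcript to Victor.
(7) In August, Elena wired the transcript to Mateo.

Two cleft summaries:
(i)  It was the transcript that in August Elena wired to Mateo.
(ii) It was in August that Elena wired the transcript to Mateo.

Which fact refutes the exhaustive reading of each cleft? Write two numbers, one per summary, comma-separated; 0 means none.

(i): focus "the transcript". Looking for Elena as agent and Mateo as recipient and in August as setting with some other thing — fact (3) has the lantern there. Refuted.
(ii): focus "in August". Looking for Elena as agent and the transcript as thing and Mateo as recipient with some other setting — fact (2) has in March there. Refuted.

3, 2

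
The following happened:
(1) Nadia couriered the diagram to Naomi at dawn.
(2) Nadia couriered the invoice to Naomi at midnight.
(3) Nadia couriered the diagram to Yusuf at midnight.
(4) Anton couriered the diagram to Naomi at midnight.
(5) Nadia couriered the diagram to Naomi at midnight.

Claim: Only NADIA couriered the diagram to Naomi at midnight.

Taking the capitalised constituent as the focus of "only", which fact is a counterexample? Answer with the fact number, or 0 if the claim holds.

4

Focus (in capitals) is "Nadia" — the agent. "Only" excludes alternative agents while holding fixed the diagram as thing and Naomi as recipient and at midnight as setting.
Fact (4) shares the background but differs in agent (Anton) — a counterexample.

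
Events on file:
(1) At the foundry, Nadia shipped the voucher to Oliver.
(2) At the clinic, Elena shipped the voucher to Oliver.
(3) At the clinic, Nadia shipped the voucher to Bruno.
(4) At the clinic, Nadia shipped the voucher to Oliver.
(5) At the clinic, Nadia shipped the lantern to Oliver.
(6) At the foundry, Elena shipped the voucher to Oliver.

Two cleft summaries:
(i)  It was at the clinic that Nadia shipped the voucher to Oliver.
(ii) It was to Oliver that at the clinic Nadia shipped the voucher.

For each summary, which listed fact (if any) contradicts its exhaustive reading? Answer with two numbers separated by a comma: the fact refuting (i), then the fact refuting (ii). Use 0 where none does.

1, 3

(i): focus "at the clinic". Looking for Nadia as agent and the voucher as thing and Oliver as recipient with some other setting — fact (1) has at the foundry there. Refuted.
(ii): focus "Oliver". Looking for Nadia as agent and the voucher as thing and at the clinic as setting with some other recipient — fact (3) has Bruno there. Refuted.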